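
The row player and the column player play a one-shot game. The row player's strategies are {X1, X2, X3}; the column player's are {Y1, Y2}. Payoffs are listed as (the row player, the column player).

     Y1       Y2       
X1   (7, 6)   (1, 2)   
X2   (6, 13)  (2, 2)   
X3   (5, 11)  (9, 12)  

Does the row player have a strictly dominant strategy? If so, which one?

None

A strategy is strictly dominant if it gives the row player a strictly higher payoff than every other strategy, against every choice by the opponent.
X1 is not dominant: against Y2, X2 gives 2 > 1.
X2 is not dominant: against Y1, X1 gives 7 > 6.
X3 is not dominant: against Y1, X1 gives 7 > 5.
No single strategy is best against every opponent action.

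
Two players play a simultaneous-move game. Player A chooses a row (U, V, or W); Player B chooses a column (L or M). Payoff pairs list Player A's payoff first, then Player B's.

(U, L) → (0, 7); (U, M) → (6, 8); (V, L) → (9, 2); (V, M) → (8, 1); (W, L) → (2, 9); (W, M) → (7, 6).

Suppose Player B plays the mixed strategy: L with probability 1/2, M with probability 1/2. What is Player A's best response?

Player A's best reply maximizes expected payoff against the mix.
U: (1/2)·0 + (1/2)·6 = 3
V: (1/2)·9 + (1/2)·8 = 17/2
W: (1/2)·2 + (1/2)·7 = 9/2
Highest expected payoff is 17/2, from V.

V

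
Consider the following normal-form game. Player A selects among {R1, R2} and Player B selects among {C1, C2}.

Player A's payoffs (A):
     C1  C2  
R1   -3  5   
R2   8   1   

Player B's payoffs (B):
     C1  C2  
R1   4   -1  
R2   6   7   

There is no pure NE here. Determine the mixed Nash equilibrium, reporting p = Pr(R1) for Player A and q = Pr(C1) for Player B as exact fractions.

Each player's mixing probability is pinned down by making the *other* player indifferent.
Player B indifferent between C1 and C2: p·4 + (1−p)·6 = p·(-1) + (1−p)·7 ⟹ 6 + (-2)p = 7 + (-8)p ⟹ p = 1/6.
Player A indifferent between R1 and R2: q·(-3) + (1−q)·5 = q·8 + (1−q)·1 ⟹ 5 + (-8)q = 1 + 7q ⟹ q = 4/15.

p = 1/6, q = 4/15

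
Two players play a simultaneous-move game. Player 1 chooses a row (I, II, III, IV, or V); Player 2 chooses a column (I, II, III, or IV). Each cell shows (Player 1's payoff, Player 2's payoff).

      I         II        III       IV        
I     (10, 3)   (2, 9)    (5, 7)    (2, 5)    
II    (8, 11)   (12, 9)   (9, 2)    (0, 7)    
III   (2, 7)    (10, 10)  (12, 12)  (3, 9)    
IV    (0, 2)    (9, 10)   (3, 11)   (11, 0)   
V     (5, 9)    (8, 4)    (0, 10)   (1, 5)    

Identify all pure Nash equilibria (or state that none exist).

(III, III)

A profile is a Nash equilibrium when each player is best-responding to the other.
Player 1's best responses — vs I: I (payoff 10); vs II: II (payoff 12); vs III: III (payoff 12); vs IV: IV (payoff 11).
Player 2's best responses — vs I: II (payoff 9); vs II: I (payoff 11); vs III: III (payoff 12); vs IV: III (payoff 11); vs V: III (payoff 10).
The only mutual best response is (III, III); neither player gains by switching there.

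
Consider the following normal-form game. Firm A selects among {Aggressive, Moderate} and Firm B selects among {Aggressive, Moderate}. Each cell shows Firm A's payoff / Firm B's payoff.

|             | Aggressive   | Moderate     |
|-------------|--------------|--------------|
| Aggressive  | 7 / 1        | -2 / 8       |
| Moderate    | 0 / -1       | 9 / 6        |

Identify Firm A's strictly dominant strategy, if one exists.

Check whether one of Firm A's strategies beats all alternatives regardless of what the opponent does.
Aggressive is not dominant: against Moderate, Moderate gives 9 > -2.
Moderate is not dominant: against Aggressive, Aggressive gives 7 > 0.
No single strategy is best against every opponent action.

No strictly dominant strategy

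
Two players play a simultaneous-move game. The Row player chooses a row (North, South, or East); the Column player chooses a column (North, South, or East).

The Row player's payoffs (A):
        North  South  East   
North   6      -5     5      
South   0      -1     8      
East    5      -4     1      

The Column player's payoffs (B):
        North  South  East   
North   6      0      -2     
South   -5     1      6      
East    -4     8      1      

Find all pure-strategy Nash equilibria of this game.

(North, North) and (South, East)

A profile is a Nash equilibrium when each player is best-responding to the other.
The Row player's best responses — vs North: North (payoff 6); vs South: South (payoff -1); vs East: South (payoff 8).
The Column player's best responses — vs North: North (payoff 6); vs South: East (payoff 6); vs East: South (payoff 8).
Mutual best responses occur at (North, North) and (South, East); at each, neither player gains by switching.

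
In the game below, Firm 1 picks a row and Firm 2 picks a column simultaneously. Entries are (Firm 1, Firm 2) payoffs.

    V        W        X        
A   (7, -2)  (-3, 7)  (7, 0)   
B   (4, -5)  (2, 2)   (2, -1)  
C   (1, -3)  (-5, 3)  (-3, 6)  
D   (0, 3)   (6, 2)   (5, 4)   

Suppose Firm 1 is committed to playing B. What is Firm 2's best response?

With Firm 1 fixed at B, Firm 2's payoffs are: V → -5, W → 2, X → -1.
The maximum is 2, achieved by W.

W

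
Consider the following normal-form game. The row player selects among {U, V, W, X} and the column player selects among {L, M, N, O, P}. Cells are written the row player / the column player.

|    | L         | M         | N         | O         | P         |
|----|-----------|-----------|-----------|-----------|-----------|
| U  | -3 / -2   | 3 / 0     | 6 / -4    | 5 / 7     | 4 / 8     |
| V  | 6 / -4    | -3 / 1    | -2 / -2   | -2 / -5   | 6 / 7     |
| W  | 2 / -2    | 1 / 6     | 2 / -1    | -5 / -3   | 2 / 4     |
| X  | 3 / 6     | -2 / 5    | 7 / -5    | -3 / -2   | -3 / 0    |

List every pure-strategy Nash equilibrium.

(V, P)

A profile is a Nash equilibrium when each player is best-responding to the other.
The row player's best responses — vs L: V (payoff 6); vs M: U (payoff 3); vs N: X (payoff 7); vs O: U (payoff 5); vs P: V (payoff 6).
The column player's best responses — vs U: P (payoff 8); vs V: P (payoff 7); vs W: M (payoff 6); vs X: L (payoff 6).
The only mutual best response is (V, P); neither player gains by switching there.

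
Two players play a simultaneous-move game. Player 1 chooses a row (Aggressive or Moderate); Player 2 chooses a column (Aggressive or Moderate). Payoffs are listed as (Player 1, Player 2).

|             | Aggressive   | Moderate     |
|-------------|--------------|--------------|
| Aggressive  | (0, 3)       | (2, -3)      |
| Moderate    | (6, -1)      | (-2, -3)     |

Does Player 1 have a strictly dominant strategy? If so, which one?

Check whether one of Player 1's strategies beats all alternatives regardless of what the opponent does.
Aggressive is not dominant: against Aggressive, Moderate gives 6 > 0.
Moderate is not dominant: against Moderate, Aggressive gives 2 > -2.
No single strategy is best against every opponent action.

No strictly dominant strategy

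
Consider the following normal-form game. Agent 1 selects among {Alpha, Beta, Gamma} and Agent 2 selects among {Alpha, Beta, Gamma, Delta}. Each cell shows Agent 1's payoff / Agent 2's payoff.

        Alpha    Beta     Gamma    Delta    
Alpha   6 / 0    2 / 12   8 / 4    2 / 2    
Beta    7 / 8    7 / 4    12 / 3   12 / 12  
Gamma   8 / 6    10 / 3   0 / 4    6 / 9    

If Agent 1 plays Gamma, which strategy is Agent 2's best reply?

Delta

With Agent 1 fixed at Gamma, Agent 2's payoffs are: Alpha → 6, Beta → 3, Gamma → 4, Delta → 9.
The maximum is 9, achieved by Delta.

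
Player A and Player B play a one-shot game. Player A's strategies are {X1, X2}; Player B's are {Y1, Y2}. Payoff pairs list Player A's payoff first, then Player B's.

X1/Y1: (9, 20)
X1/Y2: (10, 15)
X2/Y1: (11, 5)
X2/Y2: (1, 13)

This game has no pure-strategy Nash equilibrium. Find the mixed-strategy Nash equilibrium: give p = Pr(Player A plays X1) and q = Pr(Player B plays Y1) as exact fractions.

p = 8/13, q = 9/11

Each player's mixing probability is pinned down by making the *other* player indifferent.
Player B indifferent between Y1 and Y2: p·20 + (1−p)·5 = p·15 + (1−p)·13 ⟹ 5 + 15p = 13 + 2p ⟹ p = 8/13.
Player A indifferent between X1 and X2: q·9 + (1−q)·10 = q·11 + (1−q)·1 ⟹ 10 + (-1)q = 1 + 10q ⟹ q = 9/11.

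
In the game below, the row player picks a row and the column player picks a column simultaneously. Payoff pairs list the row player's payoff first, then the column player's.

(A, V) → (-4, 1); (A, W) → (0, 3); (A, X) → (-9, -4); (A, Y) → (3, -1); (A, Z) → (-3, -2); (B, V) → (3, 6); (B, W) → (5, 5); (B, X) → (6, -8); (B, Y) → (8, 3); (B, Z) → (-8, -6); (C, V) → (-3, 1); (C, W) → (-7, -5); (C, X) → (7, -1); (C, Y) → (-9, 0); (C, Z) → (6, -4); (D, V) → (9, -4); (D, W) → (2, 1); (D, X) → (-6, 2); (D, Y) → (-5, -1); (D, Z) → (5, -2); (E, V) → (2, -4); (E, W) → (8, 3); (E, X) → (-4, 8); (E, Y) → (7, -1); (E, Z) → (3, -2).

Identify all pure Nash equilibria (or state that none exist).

Find each player's best response to every opponent strategy; NE are the intersections.
The row player's best responses — vs V: D (payoff 9); vs W: E (payoff 8); vs X: C (payoff 7); vs Y: B (payoff 8); vs Z: C (payoff 6).
The column player's best responses — vs A: W (payoff 3); vs B: V (payoff 6); vs C: V (payoff 1); vs D: X (payoff 2); vs E: X (payoff 8).
No cell has both players best-responding. For instance, the row player's best reply to W is E, but against E the column player prefers X over W.

No pure-strategy Nash equilibrium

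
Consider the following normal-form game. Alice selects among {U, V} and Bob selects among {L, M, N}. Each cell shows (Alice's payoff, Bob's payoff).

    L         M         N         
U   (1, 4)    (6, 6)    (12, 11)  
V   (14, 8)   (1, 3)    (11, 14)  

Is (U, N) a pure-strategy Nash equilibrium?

Holding Bob at N: Alice gets 12 from U, versus 11 from V. No profitable deviation for Alice.
Holding Alice at U: Bob gets 11 from N, versus 4 from L, 6 from M. No profitable deviation for Bob either.

Yes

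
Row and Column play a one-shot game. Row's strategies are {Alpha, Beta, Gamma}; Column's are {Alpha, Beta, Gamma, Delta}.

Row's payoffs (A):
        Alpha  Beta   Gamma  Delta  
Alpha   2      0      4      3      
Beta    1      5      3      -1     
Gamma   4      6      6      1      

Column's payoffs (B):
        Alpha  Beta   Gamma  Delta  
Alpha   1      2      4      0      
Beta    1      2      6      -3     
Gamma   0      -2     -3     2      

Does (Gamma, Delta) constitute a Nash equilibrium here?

Holding Column at Delta: Row gets 1 from Gamma but could get 3 by switching to Alpha. Row has a profitable deviation.

No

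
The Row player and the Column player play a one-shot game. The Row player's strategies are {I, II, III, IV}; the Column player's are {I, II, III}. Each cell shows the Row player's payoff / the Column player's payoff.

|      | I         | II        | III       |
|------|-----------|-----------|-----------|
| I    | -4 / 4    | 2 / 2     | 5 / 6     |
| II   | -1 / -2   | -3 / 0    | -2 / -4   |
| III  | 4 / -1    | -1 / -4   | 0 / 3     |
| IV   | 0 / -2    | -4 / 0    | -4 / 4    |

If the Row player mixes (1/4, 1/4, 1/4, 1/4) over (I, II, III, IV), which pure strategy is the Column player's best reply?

The Column player's best reply maximizes expected payoff against the mix.
I: (1/4)·4 + (1/4)·(-2) + (1/4)·(-1) + (1/4)·(-2) = -1/4
II: (1/4)·2 + (1/4)·0 + (1/4)·(-4) + (1/4)·0 = -1/2
III: (1/4)·6 + (1/4)·(-4) + (1/4)·3 + (1/4)·4 = 9/4
Highest expected payoff is 9/4, from III.

III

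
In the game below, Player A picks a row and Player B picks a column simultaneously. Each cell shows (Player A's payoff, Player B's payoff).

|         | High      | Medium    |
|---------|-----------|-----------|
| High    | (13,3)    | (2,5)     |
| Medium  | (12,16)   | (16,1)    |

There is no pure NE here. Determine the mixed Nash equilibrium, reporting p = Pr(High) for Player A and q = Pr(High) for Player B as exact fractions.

In a mixed NE each player is indifferent between their pure strategies, so the opponent's mix sets the indifference.
Player B indifferent between High and Medium: p·3 + (1−p)·16 = p·5 + (1−p)·1 ⟹ 16 + (-13)p = 1 + 4p ⟹ p = 15/17.
Player A indifferent between High and Medium: q·13 + (1−q)·2 = q·12 + (1−q)·16 ⟹ 2 + 11q = 16 + (-4)q ⟹ q = 14/15.

p = 15/17, q = 14/15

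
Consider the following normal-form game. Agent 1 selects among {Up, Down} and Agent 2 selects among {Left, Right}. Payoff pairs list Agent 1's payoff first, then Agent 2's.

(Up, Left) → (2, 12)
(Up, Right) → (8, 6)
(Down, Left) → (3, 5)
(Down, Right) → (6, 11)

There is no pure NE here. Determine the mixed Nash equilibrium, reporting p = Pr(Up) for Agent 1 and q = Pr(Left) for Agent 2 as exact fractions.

In a mixed NE each player is indifferent between their pure strategies, so the opponent's mix sets the indifference.
Agent 2 indifferent between Left and Right: p·12 + (1−p)·5 = p·6 + (1−p)·11 ⟹ 5 + 7p = 11 + (-5)p ⟹ p = 1/2.
Agent 1 indifferent between Up and Down: q·2 + (1−q)·8 = q·3 + (1−q)·6 ⟹ 8 + (-6)q = 6 + (-3)q ⟹ q = 2/3.

p = 1/2, q = 2/3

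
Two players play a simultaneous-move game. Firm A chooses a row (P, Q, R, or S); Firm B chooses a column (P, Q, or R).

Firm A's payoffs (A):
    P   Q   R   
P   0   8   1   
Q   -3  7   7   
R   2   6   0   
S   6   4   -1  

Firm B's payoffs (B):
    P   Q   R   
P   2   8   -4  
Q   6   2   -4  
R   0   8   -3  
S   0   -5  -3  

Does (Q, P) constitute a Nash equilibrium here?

No

Holding Firm B at P: Firm A gets -3 from Q but could get 6 by switching to S. Firm A has a profitable deviation.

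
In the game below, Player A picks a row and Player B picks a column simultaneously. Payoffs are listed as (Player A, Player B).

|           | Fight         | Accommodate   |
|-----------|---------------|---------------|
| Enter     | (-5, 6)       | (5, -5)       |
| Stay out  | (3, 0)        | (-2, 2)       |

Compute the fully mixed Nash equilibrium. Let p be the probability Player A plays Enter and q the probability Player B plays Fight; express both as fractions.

p = 2/13, q = 7/15

Each player's mixing probability is pinned down by making the *other* player indifferent.
Player B indifferent between Fight and Accommodate: p·6 + (1−p)·0 = p·(-5) + (1−p)·2 ⟹ 0 + 6p = 2 + (-7)p ⟹ p = 2/13.
Player A indifferent between Enter and Stay out: q·(-5) + (1−q)·5 = q·3 + (1−q)·(-2) ⟹ 5 + (-10)q = (-2) + 5q ⟹ q = 7/15.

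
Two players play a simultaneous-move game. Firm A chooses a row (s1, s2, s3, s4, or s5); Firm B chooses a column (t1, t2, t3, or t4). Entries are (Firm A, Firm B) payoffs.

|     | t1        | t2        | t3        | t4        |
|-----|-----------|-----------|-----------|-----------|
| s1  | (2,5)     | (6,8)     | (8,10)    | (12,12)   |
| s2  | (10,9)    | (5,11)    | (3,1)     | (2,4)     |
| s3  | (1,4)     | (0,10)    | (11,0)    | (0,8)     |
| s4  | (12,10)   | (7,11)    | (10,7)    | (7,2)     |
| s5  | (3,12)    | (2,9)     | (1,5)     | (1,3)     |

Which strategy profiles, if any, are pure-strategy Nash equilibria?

(s1, t4) and (s4, t2)

Find each player's best response to every opponent strategy; NE are the intersections.
Firm A's best responses — vs t1: s4 (payoff 12); vs t2: s4 (payoff 7); vs t3: s3 (payoff 11); vs t4: s1 (payoff 12).
Firm B's best responses — vs s1: t4 (payoff 12); vs s2: t2 (payoff 11); vs s3: t2 (payoff 10); vs s4: t2 (payoff 11); vs s5: t1 (payoff 12).
Mutual best responses occur at (s1, t4) and (s4, t2); at each, neither player gains by switching.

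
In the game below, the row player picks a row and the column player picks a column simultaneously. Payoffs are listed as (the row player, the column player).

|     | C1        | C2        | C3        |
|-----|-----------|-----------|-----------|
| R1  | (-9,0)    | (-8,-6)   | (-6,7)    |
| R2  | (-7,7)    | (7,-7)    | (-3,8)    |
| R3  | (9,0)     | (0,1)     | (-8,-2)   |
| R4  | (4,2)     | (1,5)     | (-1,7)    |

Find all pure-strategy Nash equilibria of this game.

A profile is a Nash equilibrium when each player is best-responding to the other.
The row player's best responses — vs C1: R3 (payoff 9); vs C2: R2 (payoff 7); vs C3: R4 (payoff -1).
The column player's best responses — vs R1: C3 (payoff 7); vs R2: C3 (payoff 8); vs R3: C2 (payoff 1); vs R4: C3 (payoff 7).
The only mutual best response is (R4, C3); neither player gains by switching there.

(R4, C3)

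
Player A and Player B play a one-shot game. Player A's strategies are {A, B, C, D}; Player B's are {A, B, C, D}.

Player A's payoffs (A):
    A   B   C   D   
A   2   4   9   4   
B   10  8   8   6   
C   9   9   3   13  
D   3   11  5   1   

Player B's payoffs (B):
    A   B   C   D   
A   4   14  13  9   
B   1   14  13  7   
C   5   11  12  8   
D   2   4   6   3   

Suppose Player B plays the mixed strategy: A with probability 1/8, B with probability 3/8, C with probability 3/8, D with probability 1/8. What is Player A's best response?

Compute Player A's expected payoff from each pure strategy against the given mix.
A: (1/8)·2 + (3/8)·4 + (3/8)·9 + (1/8)·4 = 45/8
B: (1/8)·10 + (3/8)·8 + (3/8)·8 + (1/8)·6 = 8
C: (1/8)·9 + (3/8)·9 + (3/8)·3 + (1/8)·13 = 29/4
D: (1/8)·3 + (3/8)·11 + (3/8)·5 + (1/8)·1 = 13/2
Highest expected payoff is 8, from B.

B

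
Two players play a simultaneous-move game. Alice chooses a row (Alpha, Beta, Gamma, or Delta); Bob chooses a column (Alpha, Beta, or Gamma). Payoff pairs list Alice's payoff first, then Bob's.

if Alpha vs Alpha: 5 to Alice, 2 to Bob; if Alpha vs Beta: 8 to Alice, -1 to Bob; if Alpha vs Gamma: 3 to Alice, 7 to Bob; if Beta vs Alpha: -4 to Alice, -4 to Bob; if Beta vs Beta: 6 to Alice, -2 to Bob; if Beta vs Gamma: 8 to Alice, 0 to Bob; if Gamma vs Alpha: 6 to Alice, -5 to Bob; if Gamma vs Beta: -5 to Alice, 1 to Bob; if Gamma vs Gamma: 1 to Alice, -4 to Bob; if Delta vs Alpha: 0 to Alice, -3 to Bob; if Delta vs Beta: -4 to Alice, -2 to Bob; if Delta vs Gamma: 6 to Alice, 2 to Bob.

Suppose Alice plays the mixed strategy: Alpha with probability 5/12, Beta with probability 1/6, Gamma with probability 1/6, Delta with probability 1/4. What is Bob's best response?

Bob's best reply maximizes expected payoff against the mix.
Alpha: (5/12)·2 + (1/6)·(-4) + (1/6)·(-5) + (1/4)·(-3) = -17/12
Beta: (5/12)·(-1) + (1/6)·(-2) + (1/6)·1 + (1/4)·(-2) = -13/12
Gamma: (5/12)·7 + (1/6)·0 + (1/6)·(-4) + (1/4)·2 = 11/4
Highest expected payoff is 11/4, from Gamma.

Gamma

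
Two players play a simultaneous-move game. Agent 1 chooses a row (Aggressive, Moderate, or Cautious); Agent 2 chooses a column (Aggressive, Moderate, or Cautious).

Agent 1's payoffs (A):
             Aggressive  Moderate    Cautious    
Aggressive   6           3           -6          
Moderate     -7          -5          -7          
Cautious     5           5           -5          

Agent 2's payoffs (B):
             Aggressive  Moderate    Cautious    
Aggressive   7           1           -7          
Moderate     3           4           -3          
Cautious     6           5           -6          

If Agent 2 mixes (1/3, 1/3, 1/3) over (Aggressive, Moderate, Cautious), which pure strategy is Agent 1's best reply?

Agent 1's best reply maximizes expected payoff against the mix.
Aggressive: (1/3)·6 + (1/3)·3 + (1/3)·(-6) = 1
Moderate: (1/3)·(-7) + (1/3)·(-5) + (1/3)·(-7) = -19/3
Cautious: (1/3)·5 + (1/3)·5 + (1/3)·(-5) = 5/3
Highest expected payoff is 5/3, from Cautious.

Cautious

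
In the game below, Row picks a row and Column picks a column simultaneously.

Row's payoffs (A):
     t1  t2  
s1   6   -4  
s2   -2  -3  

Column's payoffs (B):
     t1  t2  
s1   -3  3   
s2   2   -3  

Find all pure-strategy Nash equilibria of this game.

No pure-strategy Nash equilibrium

Find each player's best response to every opponent strategy; NE are the intersections.
Row's best responses — vs t1: s1 (payoff 6); vs t2: s2 (payoff -3).
Column's best responses — vs s1: t2 (payoff 3); vs s2: t1 (payoff 2).
No cell has both players best-responding. For instance, Row's best reply to t1 is s1, but against s1 Column prefers t2 over t1.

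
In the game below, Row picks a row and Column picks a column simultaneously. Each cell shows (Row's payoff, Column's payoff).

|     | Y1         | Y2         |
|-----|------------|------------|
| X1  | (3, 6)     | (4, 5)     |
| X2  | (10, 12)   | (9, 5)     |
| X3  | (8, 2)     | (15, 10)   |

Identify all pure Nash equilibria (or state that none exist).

Find each player's best response to every opponent strategy; NE are the intersections.
Row's best responses — vs Y1: X2 (payoff 10); vs Y2: X3 (payoff 15).
Column's best responses — vs X1: Y1 (payoff 6); vs X2: Y1 (payoff 12); vs X3: Y2 (payoff 10).
Mutual best responses occur at (X2, Y1) and (X3, Y2); at each, neither player gains by switching.

(X2, Y1) and (X3, Y2)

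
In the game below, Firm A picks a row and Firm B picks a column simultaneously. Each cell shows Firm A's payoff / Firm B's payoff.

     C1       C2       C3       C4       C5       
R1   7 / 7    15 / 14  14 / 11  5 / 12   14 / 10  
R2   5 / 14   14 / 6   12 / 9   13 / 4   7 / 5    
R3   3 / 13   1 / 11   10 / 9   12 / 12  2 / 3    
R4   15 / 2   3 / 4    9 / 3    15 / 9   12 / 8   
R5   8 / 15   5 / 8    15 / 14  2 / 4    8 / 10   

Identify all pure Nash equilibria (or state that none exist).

Check mutual best responses: a cell is a NE iff neither player can gain by unilaterally deviating.
Firm A's best responses — vs C1: R4 (payoff 15); vs C2: R1 (payoff 15); vs C3: R5 (payoff 15); vs C4: R4 (payoff 15); vs C5: R1 (payoff 14).
Firm B's best responses — vs R1: C2 (payoff 14); vs R2: C1 (payoff 14); vs R3: C1 (payoff 13); vs R4: C4 (payoff 9); vs R5: C1 (payoff 15).
Mutual best responses occur at (R1, C2) and (R4, C4); at each, neither player gains by switching.

(R1, C2) and (R4, C4)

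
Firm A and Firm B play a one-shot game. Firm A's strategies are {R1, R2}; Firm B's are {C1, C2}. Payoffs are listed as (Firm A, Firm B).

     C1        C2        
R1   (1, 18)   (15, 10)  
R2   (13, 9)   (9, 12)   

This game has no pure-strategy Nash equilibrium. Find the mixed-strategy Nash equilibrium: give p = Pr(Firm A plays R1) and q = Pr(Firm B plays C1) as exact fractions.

p = 3/11, q = 1/3

In a mixed NE each player is indifferent between their pure strategies, so the opponent's mix sets the indifference.
Firm B indifferent between C1 and C2: p·18 + (1−p)·9 = p·10 + (1−p)·12 ⟹ 9 + 9p = 12 + (-2)p ⟹ p = 3/11.
Firm A indifferent between R1 and R2: q·1 + (1−q)·15 = q·13 + (1−q)·9 ⟹ 15 + (-14)q = 9 + 4q ⟹ q = 1/3.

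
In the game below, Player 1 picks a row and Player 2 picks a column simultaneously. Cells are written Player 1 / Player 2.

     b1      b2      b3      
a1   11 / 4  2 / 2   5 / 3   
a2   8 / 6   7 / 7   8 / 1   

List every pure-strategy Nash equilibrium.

(a1, b1) and (a2, b2)

Check mutual best responses: a cell is a NE iff neither player can gain by unilaterally deviating.
Player 1's best responses — vs b1: a1 (payoff 11); vs b2: a2 (payoff 7); vs b3: a2 (payoff 8).
Player 2's best responses — vs a1: b1 (payoff 4); vs a2: b2 (payoff 7).
Mutual best responses occur at (a1, b1) and (a2, b2); at each, neither player gains by switching.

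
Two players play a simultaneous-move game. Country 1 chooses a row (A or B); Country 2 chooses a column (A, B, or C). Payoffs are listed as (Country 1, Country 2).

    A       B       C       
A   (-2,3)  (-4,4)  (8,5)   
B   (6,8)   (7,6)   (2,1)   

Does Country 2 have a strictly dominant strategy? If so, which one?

Check whether one of Country 2's strategies beats all alternatives regardless of what the opponent does.
A is not dominant: against A, B gives 4 > 3.
B is not dominant: against A, C gives 5 > 4.
C is not dominant: against B, A gives 8 > 1.
No single strategy is best against every opponent action.

None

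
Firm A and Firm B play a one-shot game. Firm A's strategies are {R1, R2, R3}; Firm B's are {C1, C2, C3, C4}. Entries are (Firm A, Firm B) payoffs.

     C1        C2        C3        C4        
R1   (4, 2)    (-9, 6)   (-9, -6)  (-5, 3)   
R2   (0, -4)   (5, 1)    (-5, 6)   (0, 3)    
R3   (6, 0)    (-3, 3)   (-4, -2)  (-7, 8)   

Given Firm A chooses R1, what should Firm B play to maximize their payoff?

C2

With Firm A fixed at R1, Firm B's payoffs are: C1 → 2, C2 → 6, C3 → -6, C4 → 3.
The maximum is 6, achieved by C2.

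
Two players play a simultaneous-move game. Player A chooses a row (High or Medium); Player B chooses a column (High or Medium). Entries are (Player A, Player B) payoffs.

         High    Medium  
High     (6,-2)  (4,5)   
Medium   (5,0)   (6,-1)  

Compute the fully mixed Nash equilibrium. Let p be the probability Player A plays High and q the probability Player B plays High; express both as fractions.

In a mixed NE each player is indifferent between their pure strategies, so the opponent's mix sets the indifference.
Player B indifferent between High and Medium: p·(-2) + (1−p)·0 = p·5 + (1−p)·(-1) ⟹ 0 + (-2)p = (-1) + 6p ⟹ p = 1/8.
Player A indifferent between High and Medium: q·6 + (1−q)·4 = q·5 + (1−q)·6 ⟹ 4 + 2q = 6 + (-1)q ⟹ q = 2/3.

p = 1/8, q = 2/3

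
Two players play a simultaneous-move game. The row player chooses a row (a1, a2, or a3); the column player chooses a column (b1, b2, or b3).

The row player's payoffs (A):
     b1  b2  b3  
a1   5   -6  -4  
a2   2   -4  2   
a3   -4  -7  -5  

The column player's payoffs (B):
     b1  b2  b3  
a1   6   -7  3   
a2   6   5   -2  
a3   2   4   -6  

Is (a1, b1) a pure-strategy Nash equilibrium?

Holding the column player at b1: the row player gets 5 from a1, versus 2 from a2, -4 from a3. No profitable deviation for the row player.
Holding the row player at a1: the column player gets 6 from b1, versus -7 from b2, 3 from b3. No profitable deviation for the column player either.

Yes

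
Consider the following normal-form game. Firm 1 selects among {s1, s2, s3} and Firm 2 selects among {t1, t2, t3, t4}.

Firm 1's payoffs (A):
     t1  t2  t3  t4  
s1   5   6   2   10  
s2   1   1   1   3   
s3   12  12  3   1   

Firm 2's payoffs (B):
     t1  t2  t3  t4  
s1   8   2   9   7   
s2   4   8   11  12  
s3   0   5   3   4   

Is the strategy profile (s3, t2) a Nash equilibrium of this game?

Holding Firm 2 at t2: Firm 1 gets 12 from s3, versus 6 from s1, 1 from s2. No profitable deviation for Firm 1.
Holding Firm 1 at s3: Firm 2 gets 5 from t2, versus 0 from t1, 3 from t3, 4 from t4. No profitable deviation for Firm 2 either.

Yes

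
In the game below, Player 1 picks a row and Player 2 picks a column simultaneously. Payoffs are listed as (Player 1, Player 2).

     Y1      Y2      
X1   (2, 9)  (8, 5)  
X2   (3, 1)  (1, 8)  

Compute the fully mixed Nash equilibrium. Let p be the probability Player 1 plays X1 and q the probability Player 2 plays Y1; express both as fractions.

In a mixed NE each player is indifferent between their pure strategies, so the opponent's mix sets the indifference.
Player 2 indifferent between Y1 and Y2: p·9 + (1−p)·1 = p·5 + (1−p)·8 ⟹ 1 + 8p = 8 + (-3)p ⟹ p = 7/11.
Player 1 indifferent between X1 and X2: q·2 + (1−q)·8 = q·3 + (1−q)·1 ⟹ 8 + (-6)q = 1 + 2q ⟹ q = 7/8.

p = 7/11, q = 7/8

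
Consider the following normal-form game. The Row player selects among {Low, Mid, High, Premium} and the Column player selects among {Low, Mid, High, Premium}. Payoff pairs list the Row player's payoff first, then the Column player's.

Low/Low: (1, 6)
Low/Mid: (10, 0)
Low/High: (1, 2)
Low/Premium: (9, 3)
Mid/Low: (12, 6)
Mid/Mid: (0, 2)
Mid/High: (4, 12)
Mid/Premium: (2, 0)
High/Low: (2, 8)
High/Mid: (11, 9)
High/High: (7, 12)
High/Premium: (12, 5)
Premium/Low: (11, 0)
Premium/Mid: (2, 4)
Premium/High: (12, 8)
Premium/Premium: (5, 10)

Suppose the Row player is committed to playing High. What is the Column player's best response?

High

With the Row player fixed at High, the Column player's payoffs are: Low → 8, Mid → 9, High → 12, Premium → 5.
The maximum is 12, achieved by High.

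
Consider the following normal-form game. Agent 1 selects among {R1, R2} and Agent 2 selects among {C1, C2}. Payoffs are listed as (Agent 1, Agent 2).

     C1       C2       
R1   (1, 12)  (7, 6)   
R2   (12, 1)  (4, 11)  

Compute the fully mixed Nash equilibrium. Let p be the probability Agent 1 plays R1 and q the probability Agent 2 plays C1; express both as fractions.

p = 5/8, q = 3/14

Each player's mixing probability is pinned down by making the *other* player indifferent.
Agent 2 indifferent between C1 and C2: p·12 + (1−p)·1 = p·6 + (1−p)·11 ⟹ 1 + 11p = 11 + (-5)p ⟹ p = 5/8.
Agent 1 indifferent between R1 and R2: q·1 + (1−q)·7 = q·12 + (1−q)·4 ⟹ 7 + (-6)q = 4 + 8q ⟹ q = 3/14.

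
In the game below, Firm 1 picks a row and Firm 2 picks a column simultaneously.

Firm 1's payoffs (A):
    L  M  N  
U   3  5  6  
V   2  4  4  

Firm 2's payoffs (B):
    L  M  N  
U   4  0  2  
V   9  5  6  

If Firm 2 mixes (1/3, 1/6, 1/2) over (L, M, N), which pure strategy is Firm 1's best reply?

Compute Firm 1's expected payoff from each pure strategy against the given mix.
U: (1/3)·3 + (1/6)·5 + (1/2)·6 = 29/6
V: (1/3)·2 + (1/6)·4 + (1/2)·4 = 10/3
Highest expected payoff is 29/6, from U.

U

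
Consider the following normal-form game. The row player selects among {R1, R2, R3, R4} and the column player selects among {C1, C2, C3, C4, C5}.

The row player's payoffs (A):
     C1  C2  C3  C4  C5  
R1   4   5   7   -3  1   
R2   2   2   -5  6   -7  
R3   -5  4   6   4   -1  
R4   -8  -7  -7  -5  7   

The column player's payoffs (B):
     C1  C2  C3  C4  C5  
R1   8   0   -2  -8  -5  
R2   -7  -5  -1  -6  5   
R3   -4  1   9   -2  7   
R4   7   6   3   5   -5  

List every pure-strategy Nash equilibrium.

A profile is a Nash equilibrium when each player is best-responding to the other.
The row player's best responses — vs C1: R1 (payoff 4); vs C2: R1 (payoff 5); vs C3: R1 (payoff 7); vs C4: R2 (payoff 6); vs C5: R4 (payoff 7).
The column player's best responses — vs R1: C1 (payoff 8); vs R2: C5 (payoff 5); vs R3: C3 (payoff 9); vs R4: C1 (payoff 7).
The only mutual best response is (R1, C1); neither player gains by switching there.

(R1, C1)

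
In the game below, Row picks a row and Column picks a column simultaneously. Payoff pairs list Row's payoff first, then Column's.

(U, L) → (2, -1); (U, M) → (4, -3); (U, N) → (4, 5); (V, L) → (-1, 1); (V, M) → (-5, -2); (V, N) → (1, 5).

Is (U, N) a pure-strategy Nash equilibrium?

Holding Column at N: Row gets 4 from U, versus 1 from V. No profitable deviation for Row.
Holding Row at U: Column gets 5 from N, versus -1 from L, -3 from M. No profitable deviation for Column either.

Yes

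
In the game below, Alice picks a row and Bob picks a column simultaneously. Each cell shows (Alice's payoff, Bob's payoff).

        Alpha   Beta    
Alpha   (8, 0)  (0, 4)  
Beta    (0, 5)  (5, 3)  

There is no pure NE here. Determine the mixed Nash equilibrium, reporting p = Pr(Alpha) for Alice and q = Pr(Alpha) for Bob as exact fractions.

In a mixed NE each player is indifferent between their pure strategies, so the opponent's mix sets the indifference.
Bob indifferent between Alpha and Beta: p·0 + (1−p)·5 = p·4 + (1−p)·3 ⟹ 5 + (-5)p = 3 + 1p ⟹ p = 1/3.
Alice indifferent between Alpha and Beta: q·8 + (1−q)·0 = q·0 + (1−q)·5 ⟹ 0 + 8q = 5 + (-5)q ⟹ q = 5/13.

p = 1/3, q = 5/13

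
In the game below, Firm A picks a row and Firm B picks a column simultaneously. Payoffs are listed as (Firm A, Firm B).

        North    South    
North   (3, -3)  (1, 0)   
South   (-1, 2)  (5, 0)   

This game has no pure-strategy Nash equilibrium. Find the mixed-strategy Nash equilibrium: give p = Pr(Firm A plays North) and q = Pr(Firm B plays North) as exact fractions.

p = 2/5, q = 1/2

In a mixed NE each player is indifferent between their pure strategies, so the opponent's mix sets the indifference.
Firm B indifferent between North and South: p·(-3) + (1−p)·2 = p·0 + (1−p)·0 ⟹ 2 + (-5)p = 0 + 0p ⟹ p = 2/5.
Firm A indifferent between North and South: q·3 + (1−q)·1 = q·(-1) + (1−q)·5 ⟹ 1 + 2q = 5 + (-6)q ⟹ q = 1/2.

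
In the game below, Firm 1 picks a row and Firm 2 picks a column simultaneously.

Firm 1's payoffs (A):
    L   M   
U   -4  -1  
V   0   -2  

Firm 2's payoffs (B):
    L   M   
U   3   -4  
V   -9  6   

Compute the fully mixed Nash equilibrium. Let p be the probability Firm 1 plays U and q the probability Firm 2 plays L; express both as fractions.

Each player's mixing probability is pinned down by making the *other* player indifferent.
Firm 2 indifferent between L and M: p·3 + (1−p)·(-9) = p·(-4) + (1−p)·6 ⟹ (-9) + 12p = 6 + (-10)p ⟹ p = 15/22.
Firm 1 indifferent between U and V: q·(-4) + (1−q)·(-1) = q·0 + (1−q)·(-2) ⟹ (-1) + (-3)q = (-2) + 2q ⟹ q = 1/5.

p = 15/22, q = 1/5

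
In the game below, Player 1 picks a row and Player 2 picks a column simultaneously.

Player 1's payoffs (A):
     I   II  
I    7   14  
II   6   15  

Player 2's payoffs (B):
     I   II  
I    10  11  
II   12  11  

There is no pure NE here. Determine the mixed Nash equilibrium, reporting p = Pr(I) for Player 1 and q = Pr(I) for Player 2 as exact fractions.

Each player's mixing probability is pinned down by making the *other* player indifferent.
Player 2 indifferent between I and II: p·10 + (1−p)·12 = p·11 + (1−p)·11 ⟹ 12 + (-2)p = 11 + 0p ⟹ p = 1/2.
Player 1 indifferent between I and II: q·7 + (1−q)·14 = q·6 + (1−q)·15 ⟹ 14 + (-7)q = 15 + (-9)q ⟹ q = 1/2.

p = 1/2, q = 1/2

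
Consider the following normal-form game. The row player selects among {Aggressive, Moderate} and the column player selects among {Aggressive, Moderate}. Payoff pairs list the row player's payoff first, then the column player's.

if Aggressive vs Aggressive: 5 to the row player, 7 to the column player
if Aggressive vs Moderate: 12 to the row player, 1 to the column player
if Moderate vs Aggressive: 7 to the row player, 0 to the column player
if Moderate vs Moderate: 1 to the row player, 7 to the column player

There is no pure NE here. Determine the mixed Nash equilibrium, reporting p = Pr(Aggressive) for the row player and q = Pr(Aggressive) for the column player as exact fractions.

p = 7/13, q = 11/13

In a mixed NE each player is indifferent between their pure strategies, so the opponent's mix sets the indifference.
The column player indifferent between Aggressive and Moderate: p·7 + (1−p)·0 = p·1 + (1−p)·7 ⟹ 0 + 7p = 7 + (-6)p ⟹ p = 7/13.
The row player indifferent between Aggressive and Moderate: q·5 + (1−q)·12 = q·7 + (1−q)·1 ⟹ 12 + (-7)q = 1 + 6q ⟹ q = 11/13.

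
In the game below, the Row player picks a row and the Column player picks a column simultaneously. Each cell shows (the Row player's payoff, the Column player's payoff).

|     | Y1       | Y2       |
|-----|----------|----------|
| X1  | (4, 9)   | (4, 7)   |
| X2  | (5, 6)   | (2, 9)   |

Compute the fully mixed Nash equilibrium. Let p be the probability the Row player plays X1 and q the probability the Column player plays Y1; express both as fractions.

In a mixed NE each player is indifferent between their pure strategies, so the opponent's mix sets the indifference.
The Column player indifferent between Y1 and Y2: p·9 + (1−p)·6 = p·7 + (1−p)·9 ⟹ 6 + 3p = 9 + (-2)p ⟹ p = 3/5.
The Row player indifferent between X1 and X2: q·4 + (1−q)·4 = q·5 + (1−q)·2 ⟹ 4 + 0q = 2 + 3q ⟹ q = 2/3.

p = 3/5, q = 2/3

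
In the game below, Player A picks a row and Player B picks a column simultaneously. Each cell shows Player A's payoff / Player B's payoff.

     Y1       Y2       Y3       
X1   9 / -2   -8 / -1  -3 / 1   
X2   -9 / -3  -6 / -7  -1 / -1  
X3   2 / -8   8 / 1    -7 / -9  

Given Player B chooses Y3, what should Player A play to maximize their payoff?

X2

With Player B fixed at Y3, Player A's payoffs are: X1 → -3, X2 → -1, X3 → -7.
The maximum is -1, achieved by X2.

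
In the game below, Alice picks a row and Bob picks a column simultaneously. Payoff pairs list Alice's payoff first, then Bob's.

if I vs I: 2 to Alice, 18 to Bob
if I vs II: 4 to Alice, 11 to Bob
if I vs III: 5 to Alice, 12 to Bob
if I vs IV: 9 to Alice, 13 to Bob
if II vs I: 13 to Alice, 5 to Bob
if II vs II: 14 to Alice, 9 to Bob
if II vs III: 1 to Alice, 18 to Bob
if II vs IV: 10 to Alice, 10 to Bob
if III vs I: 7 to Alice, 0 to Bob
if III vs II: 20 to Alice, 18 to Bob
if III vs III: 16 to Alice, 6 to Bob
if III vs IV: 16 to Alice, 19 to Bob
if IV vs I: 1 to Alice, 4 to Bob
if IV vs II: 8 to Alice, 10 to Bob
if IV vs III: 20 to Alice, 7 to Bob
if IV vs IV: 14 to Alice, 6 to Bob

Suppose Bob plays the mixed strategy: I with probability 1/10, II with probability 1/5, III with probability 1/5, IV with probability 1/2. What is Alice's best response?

III

Alice's best reply maximizes expected payoff against the mix.
I: (1/10)·2 + (1/5)·4 + (1/5)·5 + (1/2)·9 = 13/2
II: (1/10)·13 + (1/5)·14 + (1/5)·1 + (1/2)·10 = 93/10
III: (1/10)·7 + (1/5)·20 + (1/5)·16 + (1/2)·16 = 159/10
IV: (1/10)·1 + (1/5)·8 + (1/5)·20 + (1/2)·14 = 127/10
Highest expected payoff is 159/10, from III.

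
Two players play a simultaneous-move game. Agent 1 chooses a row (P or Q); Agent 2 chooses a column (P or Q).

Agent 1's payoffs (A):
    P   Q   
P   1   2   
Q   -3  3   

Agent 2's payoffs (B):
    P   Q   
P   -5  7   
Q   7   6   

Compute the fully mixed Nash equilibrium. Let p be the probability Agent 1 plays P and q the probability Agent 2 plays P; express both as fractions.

Each player's mixing probability is pinned down by making the *other* player indifferent.
Agent 2 indifferent between P and Q: p·(-5) + (1−p)·7 = p·7 + (1−p)·6 ⟹ 7 + (-12)p = 6 + 1p ⟹ p = 1/13.
Agent 1 indifferent between P and Q: q·1 + (1−q)·2 = q·(-3) + (1−q)·3 ⟹ 2 + (-1)q = 3 + (-6)q ⟹ q = 1/5.

p = 1/13, q = 1/5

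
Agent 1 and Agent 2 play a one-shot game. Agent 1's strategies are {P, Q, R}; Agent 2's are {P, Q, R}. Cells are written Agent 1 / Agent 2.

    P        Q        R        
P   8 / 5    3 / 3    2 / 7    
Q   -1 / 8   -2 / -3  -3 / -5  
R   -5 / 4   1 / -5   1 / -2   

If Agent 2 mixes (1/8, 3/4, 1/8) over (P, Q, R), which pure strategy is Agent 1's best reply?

Agent 1's best reply maximizes expected payoff against the mix.
P: (1/8)·8 + (3/4)·3 + (1/8)·2 = 7/2
Q: (1/8)·(-1) + (3/4)·(-2) + (1/8)·(-3) = -2
R: (1/8)·(-5) + (3/4)·1 + (1/8)·1 = 1/4
Highest expected payoff is 7/2, from P.

P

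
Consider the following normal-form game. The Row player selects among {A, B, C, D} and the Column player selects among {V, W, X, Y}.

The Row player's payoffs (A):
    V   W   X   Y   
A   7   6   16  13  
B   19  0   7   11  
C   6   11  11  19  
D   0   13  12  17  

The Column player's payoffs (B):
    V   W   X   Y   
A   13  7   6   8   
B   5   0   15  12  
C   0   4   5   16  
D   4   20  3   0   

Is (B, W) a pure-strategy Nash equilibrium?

No

Holding the Column player at W: the Row player gets 0 from B but could get 13 by switching to D. The Row player has a profitable deviation.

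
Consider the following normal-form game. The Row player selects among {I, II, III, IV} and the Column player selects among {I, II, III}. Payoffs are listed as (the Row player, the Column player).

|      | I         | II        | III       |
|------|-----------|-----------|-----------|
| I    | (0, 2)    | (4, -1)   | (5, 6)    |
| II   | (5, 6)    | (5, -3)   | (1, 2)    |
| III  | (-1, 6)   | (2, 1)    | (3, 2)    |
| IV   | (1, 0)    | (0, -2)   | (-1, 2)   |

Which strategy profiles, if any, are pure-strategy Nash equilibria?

Check mutual best responses: a cell is a NE iff neither player can gain by unilaterally deviating.
The Row player's best responses — vs I: II (payoff 5); vs II: II (payoff 5); vs III: I (payoff 5).
The Column player's best responses — vs I: III (payoff 6); vs II: I (payoff 6); vs III: I (payoff 6); vs IV: III (payoff 2).
Mutual best responses occur at (I, III) and (II, I); at each, neither player gains by switching.

(I, III) and (II, I)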